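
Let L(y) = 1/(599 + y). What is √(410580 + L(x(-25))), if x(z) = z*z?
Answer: √17086697314/204 ≈ 640.77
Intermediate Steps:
x(z) = z²
√(410580 + L(x(-25))) = √(410580 + 1/(599 + (-25)²)) = √(410580 + 1/(599 + 625)) = √(410580 + 1/1224) = √(502549921/1224) = √17086697314/204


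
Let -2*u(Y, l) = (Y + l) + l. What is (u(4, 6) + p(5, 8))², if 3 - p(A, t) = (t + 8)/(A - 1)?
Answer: 81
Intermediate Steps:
p(A, t) = 3 - (8 + t)/(-1 + A) (p(A, t) = 3 - (t + 8)/(A - 1) = 3 - (8 + t)/(-1 + A))
u(Y, l) = -l - Y/2 (u(Y, l) = -((Y + l) + l)/2 = -(Y + 2*l)/2 = -l - Y/2)
(u(4, 6) + p(5, 8))² = ((-1*6 - ½*4) + (-11 - 1*8 + 3*5)/(-1 + 5))² = ((-6 - 2) + (-11 - 8 + 15)/4)² = (-8 + (¼)*(-4))² = (-8 - 1)² = (-9)² = 81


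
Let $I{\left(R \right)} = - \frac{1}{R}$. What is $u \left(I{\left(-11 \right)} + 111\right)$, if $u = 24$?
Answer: $\frac{29328}{11} \approx 2666.2$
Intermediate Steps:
$u \left(I{\left(-11 \right)} + 111\right) = 24 \left(- \frac{1}{-11} + 111\right) = 24 \left(\left(-1\right) \left(- \frac{1}{11}\right) + 111\right) = 24 \left(\frac{1}{11} + 111\right) = 24 \cdot \frac{1222}{11} = \frac{29328}{11}$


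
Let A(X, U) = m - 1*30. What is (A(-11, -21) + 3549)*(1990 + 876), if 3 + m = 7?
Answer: 10096918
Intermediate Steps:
m = 4 (m = -3 + 7 = 4)
A(X, U) = -26 (A(X, U) = 4 - 1*30 = 4 - 30 = -26)
(A(-11, -21) + 3549)*(1990 + 876) = (-26 + 3549)*(1990 + 876) = 3523*2866 = 10096918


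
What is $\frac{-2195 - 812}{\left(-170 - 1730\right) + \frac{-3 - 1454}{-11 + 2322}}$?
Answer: $\frac{6949177}{4392357} \approx 1.5821$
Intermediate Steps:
$\frac{-2195 - 812}{\left(-170 - 1730\right) + \frac{-3 - 1454}{-11 + 2322}} = \frac{-2195 - 812}{\left(-170 - 1730\right) - \frac{1457}{2311}} = - \frac{3007}{-1900 - \frac{1457}{2311}} = - \frac{3007}{- \frac{4392357}{2311}} = \left(-3007\right) \left(- \frac{2311}{4392357}\right) = \frac{6949177}{4392357}$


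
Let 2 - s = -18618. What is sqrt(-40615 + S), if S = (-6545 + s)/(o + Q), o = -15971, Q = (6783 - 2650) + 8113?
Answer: I*sqrt(901765582)/149 ≈ 201.54*I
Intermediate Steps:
s = 18620 (s = 2 - 1*(-18618) = 2 + 18618 = 18620)
Q = 12246 (Q = 4133 + 8113 = 12246)
S = -483/149 (S = (-6545 + 18620)/(-15971 + 12246) = 12075/(-3725) = 12075*(-1/3725) = -483/149 ≈ -3.2416)
sqrt(-40615 + S) = sqrt(-40615 - 483/149) = sqrt(-6052118/149) = I*sqrt(901765582)/149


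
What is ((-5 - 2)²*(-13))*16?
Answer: -10192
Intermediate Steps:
((-5 - 2)²*(-13))*16 = ((-7)²*(-13))*16 = (49*(-13))*16 = -637*16 = -10192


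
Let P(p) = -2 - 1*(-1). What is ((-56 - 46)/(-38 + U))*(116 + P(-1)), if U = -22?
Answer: 391/2 ≈ 195.50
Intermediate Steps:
P(p) = -1 (P(p) = -2 + 1 = -1)
((-56 - 46)/(-38 + U))*(116 + P(-1)) = ((-56 - 46)/(-38 - 22))*(116 - 1) = -102/(-60)*115 = -102*(-1/60)*115 = (17/10)*115 = 391/2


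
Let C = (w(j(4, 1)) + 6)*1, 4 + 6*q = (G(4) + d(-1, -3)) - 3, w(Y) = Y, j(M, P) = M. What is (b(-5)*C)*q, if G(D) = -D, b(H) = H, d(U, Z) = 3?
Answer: 200/3 ≈ 66.667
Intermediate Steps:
q = -4/3 (q = -2/3 + ((-1*4 + 3) - 3)/6 = -2/3 + ((-4 + 3) - 3)/6 = -2/3 + (-1 - 3)/6 = -2/3 + (1/6)*(-4) = -2/3 - 2/3 = -4/3 ≈ -1.3333)
C = 10 (C = (4 + 6)*1 = 10*1 = 10)
(b(-5)*C)*q = -5*10*(-4/3) = -50*(-4/3) = 200/3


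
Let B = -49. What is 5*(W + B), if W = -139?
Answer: -940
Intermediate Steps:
5*(W + B) = 5*(-139 - 49) = 5*(-188) = -940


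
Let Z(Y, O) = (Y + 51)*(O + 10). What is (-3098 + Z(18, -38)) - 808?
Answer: -5838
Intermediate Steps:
Z(Y, O) = (10 + O)*(51 + Y) (Z(Y, O) = (51 + Y)*(10 + O) = (10 + O)*(51 + Y))
(-3098 + Z(18, -38)) - 808 = (-3098 + (510 + 10*18 + 51*(-38) - 38*18)) - 808 = (-3098 + (510 + 180 - 1938 - 684)) - 808 = (-3098 - 1932) - 808 = -5030 - 808 = -5838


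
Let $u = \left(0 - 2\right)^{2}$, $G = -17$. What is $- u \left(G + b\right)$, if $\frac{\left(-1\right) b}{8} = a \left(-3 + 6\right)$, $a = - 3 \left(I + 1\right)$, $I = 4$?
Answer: $-1372$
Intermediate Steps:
$a = -15$ ($a = - 3 \left(4 + 1\right) = \left(-3\right) 5 = -15$)
$u = 4$ ($u = \left(-2\right)^{2} = 4$)
$b = 360$ ($b = - 8 \left(- 15 \left(-3 + 6\right)\right) = - 8 \left(\left(-15\right) 3\right) = \left(-8\right) \left(-45\right) = 360$)
$- u \left(G + b\right) = - 4 \left(-17 + 360\right) = - 4 \cdot 343 = \left(-1\right) 1372 = -1372$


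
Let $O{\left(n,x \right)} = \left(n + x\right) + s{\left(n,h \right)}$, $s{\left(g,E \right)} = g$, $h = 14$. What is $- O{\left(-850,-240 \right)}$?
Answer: $1940$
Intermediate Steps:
$O{\left(n,x \right)} = x + 2 n$ ($O{\left(n,x \right)} = \left(n + x\right) + n = x + 2 n$)
$- O{\left(-850,-240 \right)} = - (-240 + 2 \left(-850\right)) = - (-240 - 1700) = \left(-1\right) \left(-1940\right) = 1940$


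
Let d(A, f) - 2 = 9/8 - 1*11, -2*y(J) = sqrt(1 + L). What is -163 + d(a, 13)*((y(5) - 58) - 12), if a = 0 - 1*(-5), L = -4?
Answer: 1553/4 + 63*I*sqrt(3)/16 ≈ 388.25 + 6.8199*I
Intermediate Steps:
a = 5 (a = 0 + 5 = 5)
y(J) = -I*sqrt(3)/2 (y(J) = -sqrt(1 - 4)/2 = -I*sqrt(3)/2)
d(A, f) = -63/8 (d(A, f) = 2 + (9/8 - 1*11) = 2 + (9*(1/8) - 11) = 2 + (9/8 - 11) = 2 - 79/8 = -63/8)
-163 + d(a, 13)*((y(5) - 58) - 12) = -163 - 63*((-I*sqrt(3)/2 - 58) - 12)/8 = -163 - 63*((-58 - I*sqrt(3)/2) - 12)/8 = -163 - 63*(-70 - I*sqrt(3)/2)/8 = -163 + (2205/4 + 63*I*sqrt(3)/16) = 1553/4 + 63*I*sqrt(3)/16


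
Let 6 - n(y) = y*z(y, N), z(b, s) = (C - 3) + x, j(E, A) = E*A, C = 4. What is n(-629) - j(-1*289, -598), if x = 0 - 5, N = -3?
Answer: -175332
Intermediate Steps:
x = -5
j(E, A) = A*E
z(b, s) = -4 (z(b, s) = (4 - 3) - 5 = 1 - 5 = -4)
n(y) = 6 + 4*y (n(y) = 6 - y*(-4) = 6 - (-4)*y = 6 + 4*y)
n(-629) - j(-1*289, -598) = (6 + 4*(-629)) - (-598)*(-1*289) = (6 - 2516) - (-598)*(-289) = -2510 - 1*172822 = -2510 - 172822 = -175332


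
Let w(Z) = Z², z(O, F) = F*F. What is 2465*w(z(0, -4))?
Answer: 631040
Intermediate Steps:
z(O, F) = F²
2465*w(z(0, -4)) = 2465*((-4)²)² = 2465*16² = 2465*256 = 631040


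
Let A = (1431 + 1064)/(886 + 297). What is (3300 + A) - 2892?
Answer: 485159/1183 ≈ 410.11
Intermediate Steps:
A = 2495/1183 ≈ 2.1090
(3300 + A) - 2892 = (3300 + 2495/1183) - 2892 = 3906395/1183 - 2892 = 485159/1183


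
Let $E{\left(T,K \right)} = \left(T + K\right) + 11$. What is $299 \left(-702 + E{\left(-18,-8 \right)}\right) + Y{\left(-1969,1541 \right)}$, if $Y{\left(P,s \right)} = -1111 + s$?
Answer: $-213953$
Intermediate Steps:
$E{\left(T,K \right)} = 11 + K + T$ ($E{\left(T,K \right)} = \left(K + T\right) + 11 = 11 + K + T$)
$299 \left(-702 + E{\left(-18,-8 \right)}\right) + Y{\left(-1969,1541 \right)} = 299 \left(-702 - 15\right) + \left(-1111 + 1541\right) = 299 \left(-702 - 15\right) + 430 = 299 \left(-717\right) + 430 = -214383 + 430 = -213953$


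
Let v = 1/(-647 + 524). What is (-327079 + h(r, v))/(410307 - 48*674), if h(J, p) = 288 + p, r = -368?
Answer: -40195294/46488465 ≈ -0.86463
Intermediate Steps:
v = -1/123 (v = 1/(-123) = -1/123 ≈ -0.0081301)
(-327079 + h(r, v))/(410307 - 48*674) = (-327079 + (288 - 1/123))/(410307 - 48*674) = (-327079 + 35423/123)/(410307 - 32352) = -40195294/123/377955 = -40195294/123*1/377955 = -40195294/46488465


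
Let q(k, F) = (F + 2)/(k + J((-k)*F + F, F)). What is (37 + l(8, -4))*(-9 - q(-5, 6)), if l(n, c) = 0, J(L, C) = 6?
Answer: -629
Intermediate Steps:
q(k, F) = (2 + F)/(6 + k) (q(k, F) = (F + 2)/(k + 6) = (2 + F)/(6 + k))
(37 + l(8, -4))*(-9 - q(-5, 6)) = (37 + 0)*(-9 - (2 + 6)/(6 - 5)) = 37*(-9 - 8/1) = 37*(-9 - 8) = 37*(-17) = -629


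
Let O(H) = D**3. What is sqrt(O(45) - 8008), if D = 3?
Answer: I*sqrt(7981) ≈ 89.336*I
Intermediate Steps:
O(H) = 27 (O(H) = 3**3 = 27)
sqrt(O(45) - 8008) = sqrt(27 - 8008) = sqrt(-7981) = I*sqrt(7981)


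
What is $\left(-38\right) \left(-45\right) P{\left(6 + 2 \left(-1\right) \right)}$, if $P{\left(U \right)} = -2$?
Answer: $-3420$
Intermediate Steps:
$\left(-38\right) \left(-45\right) P{\left(6 + 2 \left(-1\right) \right)} = \left(-38\right) \left(-45\right) \left(-2\right) = 1710 \left(-2\right) = -3420$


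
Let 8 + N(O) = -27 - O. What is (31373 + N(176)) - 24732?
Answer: 6430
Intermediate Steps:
N(O) = -35 - O (N(O) = -8 + (-27 - O) = -35 - O)
(31373 + N(176)) - 24732 = (31373 + (-35 - 1*176)) - 24732 = (31373 + (-35 - 176)) - 24732 = (31373 - 211) - 24732 = 31162 - 24732 = 6430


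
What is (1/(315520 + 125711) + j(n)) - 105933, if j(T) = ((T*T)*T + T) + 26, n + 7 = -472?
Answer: -48539215617374/441231 ≈ -1.1001e+8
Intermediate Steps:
n = -479 (n = -7 - 472 = -479)
j(T) = 26 + T + T**3 (j(T) = (T**2*T + T) + 26 = (T**3 + T) + 26 = (T + T**3) + 26 = 26 + T + T**3)
(1/(315520 + 125711) + j(n)) - 105933 = (1/(315520 + 125711) + (26 - 479 + (-479)**3)) - 105933 = (1/441231 + (26 - 479 - 109902239)) - 105933 = (1/441231 - 109902692) - 105933 = -48492474693851/441231 - 105933 = -48539215617374/441231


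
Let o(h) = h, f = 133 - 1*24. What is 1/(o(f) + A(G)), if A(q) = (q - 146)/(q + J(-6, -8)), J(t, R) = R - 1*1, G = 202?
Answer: 193/21093 ≈ 0.0091500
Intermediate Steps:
J(t, R) = -1 + R (J(t, R) = R - 1 = -1 + R)
A(q) = (-146 + q)/(-9 + q) (A(q) = (q - 146)/(q + (-1 - 8)) = (-146 + q)/(q - 9) = (-146 + q)/(-9 + q))
f = 109 (f = 133 - 24 = 109)
1/(o(f) + A(G)) = 1/(109 + (-146 + 202)/(-9 + 202)) = 1/(109 + 56/193) = 1/(21093/193) = 193/21093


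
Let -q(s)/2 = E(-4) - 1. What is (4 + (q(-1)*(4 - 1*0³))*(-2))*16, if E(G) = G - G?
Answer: -192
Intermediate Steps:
E(G) = 0
q(s) = 2 (q(s) = -2*(0 - 1) = -2*(-1) = 2)
(4 + (q(-1)*(4 - 1*0³))*(-2))*16 = (4 + (2*(4 - 1*0³))*(-2))*16 = (4 + (2*(4 - 1*0))*(-2))*16 = (4 + (2*(4 + 0))*(-2))*16 = (4 + (2*4)*(-2))*16 = (4 + 8*(-2))*16 = (4 - 16)*16 = -12*16 = -192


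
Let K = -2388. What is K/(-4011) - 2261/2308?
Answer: -1185789/3085796 ≈ -0.38427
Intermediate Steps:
K/(-4011) - 2261/2308 = -2388/(-4011) - 2261/2308 = -2388*(-1/4011) - 2261*1/2308 = 796/1337 - 2261/2308 = -1185789/3085796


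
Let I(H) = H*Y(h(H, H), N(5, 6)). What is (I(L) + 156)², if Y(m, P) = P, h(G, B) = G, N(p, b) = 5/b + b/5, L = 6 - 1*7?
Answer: 21335161/900 ≈ 23706.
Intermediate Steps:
L = -1 (L = 6 - 7 = -1)
N(p, b) = 5/b + b/5 (N(p, b) = 5/b + b*(⅕) = 5/b + b/5)
I(H) = 61*H/30 (I(H) = H*(5/6 + (⅕)*6) = H*(5*(⅙) + 6/5) = H*(⅚ + 6/5) = H*(61/30) = 61*H/30)
(I(L) + 156)² = ((61/30)*(-1) + 156)² = (-61/30 + 156)² = (4619/30)² = 21335161/900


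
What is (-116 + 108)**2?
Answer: 64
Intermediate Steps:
(-116 + 108)**2 = (-8)**2 = 64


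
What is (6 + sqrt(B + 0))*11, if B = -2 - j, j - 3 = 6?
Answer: 66 + 11*I*sqrt(11) ≈ 66.0 + 36.483*I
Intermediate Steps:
j = 9 (j = 3 + 6 = 9)
B = -11 (B = -2 - 1*9 = -2 - 9 = -11)
(6 + sqrt(B + 0))*11 = (6 + sqrt(-11 + 0))*11 = (6 + sqrt(-11))*11 = (6 + I*sqrt(11))*11 = 66 + 11*I*sqrt(11)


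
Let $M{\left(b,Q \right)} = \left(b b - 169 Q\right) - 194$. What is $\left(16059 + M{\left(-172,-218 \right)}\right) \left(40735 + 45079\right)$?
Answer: $7061719874$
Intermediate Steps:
$M{\left(b,Q \right)} = -194 + b^{2} - 169 Q$ ($M{\left(b,Q \right)} = \left(b^{2} - 169 Q\right) - 194 = -194 + b^{2} - 169 Q$)
$\left(16059 + M{\left(-172,-218 \right)}\right) \left(40735 + 45079\right) = \left(16059 - \left(-36648 - 29584\right)\right) \left(40735 + 45079\right) = \left(16059 + \left(-194 + 29584 + 36842\right)\right) 85814 = \left(16059 + 66232\right) 85814 = 82291 \cdot 85814 = 7061719874$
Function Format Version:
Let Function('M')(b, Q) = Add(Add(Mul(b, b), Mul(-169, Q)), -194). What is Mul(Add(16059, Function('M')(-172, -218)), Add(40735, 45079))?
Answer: 7061719874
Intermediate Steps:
Function('M')(b, Q) = Add(-194, Pow(b, 2), Mul(-169, Q)) (Function('M')(b, Q) = Add(Add(Pow(b, 2), Mul(-169, Q)), -194) = Add(-194, Pow(b, 2), Mul(-169, Q)))
Mul(Add(16059, Function('M')(-172, -218)), Add(40735, 45079)) = Mul(Add(16059, Add(-194, Pow(-172, 2), Mul(-169, -218))), Add(40735, 45079)) = Mul(Add(16059, Add(-194, 29584, 36842)), 85814) = Mul(Add(16059, 66232), 85814) = Mul(82291, 85814) = 7061719874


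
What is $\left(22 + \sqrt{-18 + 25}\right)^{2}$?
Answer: $\left(22 + \sqrt{7}\right)^{2} \approx 607.41$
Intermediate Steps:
$\left(22 + \sqrt{-18 + 25}\right)^{2} = \left(22 + \sqrt{7}\right)^{2}$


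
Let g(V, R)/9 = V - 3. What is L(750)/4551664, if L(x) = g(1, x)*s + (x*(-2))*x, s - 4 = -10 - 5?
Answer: -7119/28808 ≈ -0.24712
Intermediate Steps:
g(V, R) = -27 + 9*V (g(V, R) = 9*(V - 3) = 9*(-3 + V) = -27 + 9*V)
s = -11 (s = 4 + (-10 - 5) = 4 - 15 = -11)
L(x) = 198 - 2*x**2 (L(x) = (-27 + 9*1)*(-11) + (x*(-2))*x = (-27 + 9)*(-11) + (-2*x)*x = -18*(-11) - 2*x**2 = 198 - 2*x**2)
L(750)/4551664 = (198 - 2*750**2)/4551664 = (198 - 2*562500)*(1/4551664) = (198 - 1125000)*(1/4551664) = -1124802*1/4551664 = -7119/28808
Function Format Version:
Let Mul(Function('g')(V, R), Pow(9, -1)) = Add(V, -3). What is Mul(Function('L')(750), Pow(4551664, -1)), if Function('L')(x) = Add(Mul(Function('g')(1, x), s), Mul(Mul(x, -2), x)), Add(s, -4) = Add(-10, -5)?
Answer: Rational(-7119, 28808) ≈ -0.24712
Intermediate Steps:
Function('g')(V, R) = Add(-27, Mul(9, V)) (Function('g')(V, R) = Mul(9, Add(V, -3)) = Mul(9, Add(-3, V)) = Add(-27, Mul(9, V)))
s = -11 (s = Add(4, Add(-10, -5)) = Add(4, -15) = -11)
Function('L')(x) = Add(198, Mul(-2, Pow(x, 2))) (Function('L')(x) = Add(Mul(Add(-27, Mul(9, 1)), -11), Mul(Mul(x, -2), x)) = Add(Mul(Add(-27, 9), -11), Mul(Mul(-2, x), x)) = Add(Mul(-18, -11), Mul(-2, Pow(x, 2))) = Add(198, Mul(-2, Pow(x, 2))))
Mul(Function('L')(750), Pow(4551664, -1)) = Mul(Add(198, Mul(-2, Pow(750, 2))), Pow(4551664, -1)) = Mul(Add(198, Mul(-2, 562500)), Rational(1, 4551664)) = Mul(Add(198, -1125000), Rational(1, 4551664)) = Mul(-1124802, Rational(1, 4551664)) = Rational(-7119, 28808)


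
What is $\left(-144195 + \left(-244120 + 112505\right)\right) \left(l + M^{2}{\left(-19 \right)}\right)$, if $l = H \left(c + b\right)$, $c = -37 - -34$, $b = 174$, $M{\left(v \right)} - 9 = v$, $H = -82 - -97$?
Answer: $-735033650$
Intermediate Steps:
$H = 15$ ($H = -82 + 97 = 15$)
$M{\left(v \right)} = 9 + v$
$c = -3$ ($c = -37 + 34 = -3$)
$l = 2565$ ($l = 15 \left(-3 + 174\right) = 15 \cdot 171 = 2565$)
$\left(-144195 + \left(-244120 + 112505\right)\right) \left(l + M^{2}{\left(-19 \right)}\right) = \left(-144195 + \left(-244120 + 112505\right)\right) \left(2565 + \left(9 - 19\right)^{2}\right) = \left(-144195 - 131615\right) \left(2565 + \left(-10\right)^{2}\right) = - 275810 \left(2565 + 100\right) = \left(-275810\right) 2665 = -735033650$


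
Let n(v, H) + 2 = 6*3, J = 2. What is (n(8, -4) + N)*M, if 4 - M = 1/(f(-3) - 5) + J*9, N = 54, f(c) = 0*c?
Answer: -966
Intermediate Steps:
f(c) = 0
M = -69/5 (M = 4 - (1/(0 - 5) + 2*9) = 4 - (1/(-5) + 18) = 4 - (-⅕ + 18) = 4 - 1*89/5 = 4 - 89/5 = -69/5 ≈ -13.800)
n(v, H) = 16 (n(v, H) = -2 + 6*3 = -2 + 18 = 16)
(n(8, -4) + N)*M = (16 + 54)*(-69/5) = 70*(-69/5) = -966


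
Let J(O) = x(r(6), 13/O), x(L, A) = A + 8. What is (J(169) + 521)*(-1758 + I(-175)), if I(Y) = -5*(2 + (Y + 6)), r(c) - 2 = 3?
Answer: -488338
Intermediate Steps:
r(c) = 5 (r(c) = 2 + 3 = 5)
x(L, A) = 8 + A
J(O) = 8 + 13/O
I(Y) = -40 - 5*Y (I(Y) = -5*(2 + (6 + Y)) = -5*(8 + Y) = -40 - 5*Y)
(J(169) + 521)*(-1758 + I(-175)) = ((8 + 13/169) + 521)*(-1758 + (-40 - 5*(-175))) = ((8 + 13*(1/169)) + 521)*(-1758 + (-40 + 875)) = ((8 + 1/13) + 521)*(-1758 + 835) = (105/13 + 521)*(-923) = (6878/13)*(-923) = -488338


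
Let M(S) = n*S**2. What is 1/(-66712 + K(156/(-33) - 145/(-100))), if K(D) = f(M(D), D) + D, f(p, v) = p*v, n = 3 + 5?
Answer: -1331000/89172839411 ≈ -1.4926e-5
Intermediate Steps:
n = 8
M(S) = 8*S**2
K(D) = D + 8*D**3 (K(D) = (8*D**2)*D + D = 8*D**3 + D = D + 8*D**3)
1/(-66712 + K(156/(-33) - 145/(-100))) = 1/(-66712 + ((156/(-33) - 145/(-100)) + 8*(156/(-33) - 145/(-100))**3)) = 1/(-66712 + ((156*(-1/33) - 145*(-1/100)) + 8*(156*(-1/33) - 145*(-1/100))**3)) = 1/(-66712 + ((-52/11 + 29/20) + 8*(-52/11 + 29/20)**3)) = 1/(-66712 + (-721/220 + 8*(-721/220)**3)) = 1/(-66712 + (-721/220 + 8*(-374805361/10648000))) = 1/(-66712 + (-721/220 - 374805361/1331000)) = 1/(-66712 - 379167411/1331000) = 1/(-89172839411/1331000) = -1331000/89172839411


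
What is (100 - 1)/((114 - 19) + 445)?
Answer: 11/60 ≈ 0.18333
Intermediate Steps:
(100 - 1)/((114 - 19) + 445) = 99/(95 + 445) = 99/540 = 99*(1/540) = 11/60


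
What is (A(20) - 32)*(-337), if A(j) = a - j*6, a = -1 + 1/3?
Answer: 154346/3 ≈ 51449.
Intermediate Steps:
a = -⅔ (a = -1 + 1*(⅓) = -1 + ⅓ = -⅔ ≈ -0.66667)
A(j) = -⅔ - 6*j (A(j) = -⅔ - j*6 = -⅔ - 6*j)
(A(20) - 32)*(-337) = ((-⅔ - 6*20) - 32)*(-337) = ((-⅔ - 120) - 32)*(-337) = (-362/3 - 32)*(-337) = -458/3*(-337) = 154346/3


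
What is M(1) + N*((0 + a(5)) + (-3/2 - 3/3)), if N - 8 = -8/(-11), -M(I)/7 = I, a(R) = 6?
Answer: 259/11 ≈ 23.545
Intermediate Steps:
M(I) = -7*I
N = 96/11 (N = 8 - 8/(-11) = 8 - 8*(-1/11) = 8 + 8/11 = 96/11 ≈ 8.7273)
M(1) + N*((0 + a(5)) + (-3/2 - 3/3)) = -7*1 + 96*((0 + 6) + (-3/2 - 3/3))/11 = -7 + 96*(6 + (-3*½ - 3*⅓))/11 = -7 + 96*(6 + (-3/2 - 1))/11 = -7 + 96*(6 - 5/2)/11 = -7 + (96/11)*(7/2) = -7 + 336/11 = 259/11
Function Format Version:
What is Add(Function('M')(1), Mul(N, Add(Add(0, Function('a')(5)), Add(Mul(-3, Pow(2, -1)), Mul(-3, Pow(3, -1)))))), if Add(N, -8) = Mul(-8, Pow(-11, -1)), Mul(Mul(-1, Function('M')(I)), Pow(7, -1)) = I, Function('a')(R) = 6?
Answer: Rational(259, 11) ≈ 23.545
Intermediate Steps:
Function('M')(I) = Mul(-7, I)
N = Rational(96, 11) (N = Add(8, Mul(-8, Pow(-11, -1))) = Add(8, Mul(-8, Rational(-1, 11))) = Add(8, Rational(8, 11)) = Rational(96, 11) ≈ 8.7273)
Add(Function('M')(1), Mul(N, Add(Add(0, Function('a')(5)), Add(Mul(-3, Pow(2, -1)), Mul(-3, Pow(3, -1)))))) = Add(Mul(-7, 1), Mul(Rational(96, 11), Add(Add(0, 6), Add(Mul(-3, Pow(2, -1)), Mul(-3, Pow(3, -1)))))) = Add(-7, Mul(Rational(96, 11), Add(6, Add(Mul(-3, Rational(1, 2)), Mul(-3, Rational(1, 3)))))) = Add(-7, Mul(Rational(96, 11), Add(6, Add(Rational(-3, 2), -1)))) = Add(-7, Mul(Rational(96, 11), Add(6, Rational(-5, 2)))) = Add(-7, Mul(Rational(96, 11), Rational(7, 2))) = Add(-7, Rational(336, 11)) = Rational(259, 11)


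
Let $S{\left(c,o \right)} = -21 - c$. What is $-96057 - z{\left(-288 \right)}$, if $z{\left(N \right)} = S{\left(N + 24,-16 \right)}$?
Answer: $-96300$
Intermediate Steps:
$z{\left(N \right)} = -45 - N$ ($z{\left(N \right)} = -21 - \left(N + 24\right) = -21 - \left(24 + N\right) = -45 - N$)
$-96057 - z{\left(-288 \right)} = -96057 - \left(-45 - -288\right) = -96057 - \left(-45 + 288\right) = -96057 - 243 = -96300$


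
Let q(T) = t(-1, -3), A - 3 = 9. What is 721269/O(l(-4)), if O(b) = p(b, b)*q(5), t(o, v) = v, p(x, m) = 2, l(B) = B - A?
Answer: -240423/2 ≈ -1.2021e+5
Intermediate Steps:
A = 12 (A = 3 + 9 = 12)
l(B) = -12 + B (l(B) = B - 1*12 = B - 12 = -12 + B)
q(T) = -3
O(b) = -6 (O(b) = 2*(-3) = -6)
721269/O(l(-4)) = 721269/(-6) = 721269*(-⅙) = -240423/2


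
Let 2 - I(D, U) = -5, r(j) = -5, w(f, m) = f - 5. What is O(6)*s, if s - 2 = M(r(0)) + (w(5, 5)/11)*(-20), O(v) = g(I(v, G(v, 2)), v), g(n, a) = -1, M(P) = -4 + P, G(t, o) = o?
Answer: 7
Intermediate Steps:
w(f, m) = -5 + f
I(D, U) = 7 (I(D, U) = 2 - 1*(-5) = 2 + 5 = 7)
O(v) = -1
s = -7 (s = 2 + ((-4 - 5) + ((-5 + 5)/11)*(-20)) = 2 + (-9 + (0*(1/11))*(-20)) = 2 + (-9 + 0*(-20)) = 2 + (-9 + 0) = 2 - 9 = -7)
O(6)*s = -1*(-7) = 7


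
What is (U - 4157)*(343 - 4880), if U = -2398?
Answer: 29740035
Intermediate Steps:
(U - 4157)*(343 - 4880) = (-2398 - 4157)*(343 - 4880) = -6555*(-4537) = 29740035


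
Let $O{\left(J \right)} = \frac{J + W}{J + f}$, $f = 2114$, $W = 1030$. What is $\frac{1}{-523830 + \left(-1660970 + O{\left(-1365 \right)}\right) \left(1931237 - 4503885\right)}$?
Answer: $\frac{749}{3200545739759850} \approx 2.3402 \cdot 10^{-13}$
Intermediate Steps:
$O{\left(J \right)} = \frac{1030 + J}{2114 + J}$ ($O{\left(J \right)} = \frac{J + 1030}{J + 2114} = \frac{1030 + J}{2114 + J}$)
$\frac{1}{-523830 + \left(-1660970 + O{\left(-1365 \right)}\right) \left(1931237 - 4503885\right)} = \frac{1}{-523830 + \left(-1660970 + \frac{1030 - 1365}{2114 - 1365}\right) \left(1931237 - 4503885\right)} = \frac{1}{-523830 + \left(-1660970 + \frac{1}{749} \left(-335\right)\right) \left(-2572648\right)} = \frac{1}{-523830 + \left(-1660970 - \frac{335}{749}\right) \left(-2572648\right)} = \frac{1}{-523830 - - \frac{3200546132108520}{749}} = \frac{1}{-523830 + \frac{3200546132108520}{749}} = \frac{1}{\frac{3200545739759850}{749}} = \frac{749}{3200545739759850}$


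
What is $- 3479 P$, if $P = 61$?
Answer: $-212219$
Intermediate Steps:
$- 3479 P = \left(-3479\right) 61 = -212219$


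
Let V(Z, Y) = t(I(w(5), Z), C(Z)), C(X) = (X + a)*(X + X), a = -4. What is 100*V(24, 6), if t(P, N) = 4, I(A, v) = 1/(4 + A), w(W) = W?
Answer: 400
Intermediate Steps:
C(X) = 2*X*(-4 + X) (C(X) = (X - 4)*(X + X) = (-4 + X)*(2*X) = 2*X*(-4 + X))
V(Z, Y) = 4
100*V(24, 6) = 100*4 = 400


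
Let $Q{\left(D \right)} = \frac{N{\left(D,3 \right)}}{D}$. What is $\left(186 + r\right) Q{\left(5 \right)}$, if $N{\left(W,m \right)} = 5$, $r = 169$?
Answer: $355$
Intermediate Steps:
$Q{\left(D \right)} = \frac{5}{D}$
$\left(186 + r\right) Q{\left(5 \right)} = \left(186 + 169\right) \frac{5}{5} = 355 \cdot 5 \cdot \frac{1}{5} = 355 \cdot 1 = 355$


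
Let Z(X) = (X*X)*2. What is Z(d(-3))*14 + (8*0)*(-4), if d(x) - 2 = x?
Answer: 28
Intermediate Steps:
d(x) = 2 + x
Z(X) = 2*X**2 (Z(X) = X**2*2 = 2*X**2)
Z(d(-3))*14 + (8*0)*(-4) = (2*(2 - 3)**2)*14 + (8*0)*(-4) = (2*(-1)**2)*14 + 0*(-4) = (2*1)*14 + 0 = 2*14 + 0 = 28 + 0 = 28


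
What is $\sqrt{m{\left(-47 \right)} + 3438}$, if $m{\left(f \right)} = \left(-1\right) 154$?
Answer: $2 \sqrt{821} \approx 57.306$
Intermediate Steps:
$m{\left(f \right)} = -154$
$\sqrt{m{\left(-47 \right)} + 3438} = \sqrt{-154 + 3438} = \sqrt{3284} = 2 \sqrt{821}$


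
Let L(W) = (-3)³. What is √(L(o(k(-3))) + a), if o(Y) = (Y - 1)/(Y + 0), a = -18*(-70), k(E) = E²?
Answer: 3*√137 ≈ 35.114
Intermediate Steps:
a = 1260
o(Y) = (-1 + Y)/Y
L(W) = -27
√(L(o(k(-3))) + a) = √(-27 + 1260) = √1233 = 3*√137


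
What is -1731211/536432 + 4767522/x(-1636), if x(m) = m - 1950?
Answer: -1281829742075/961822576 ≈ -1332.7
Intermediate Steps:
x(m) = -1950 + m
-1731211/536432 + 4767522/x(-1636) = -1731211/536432 + 4767522/(-1950 - 1636) = -1731211*1/536432 + 4767522/(-3586) = -1731211/536432 + 4767522*(-1/3586) = -1731211/536432 - 2383761/1793 = -1281829742075/961822576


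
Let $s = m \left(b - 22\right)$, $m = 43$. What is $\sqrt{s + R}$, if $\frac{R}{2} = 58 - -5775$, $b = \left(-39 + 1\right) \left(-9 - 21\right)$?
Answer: $2 \sqrt{14935} \approx 244.42$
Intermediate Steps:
$b = 1140$ ($b = \left(-38\right) \left(-30\right) = 1140$)
$R = 11666$ ($R = 2 \left(58 - -5775\right) = 2 \left(58 + 5775\right) = 2 \cdot 5833 = 11666$)
$s = 48074$ ($s = 43 \left(1140 - 22\right) = 43 \cdot 1118 = 48074$)
$\sqrt{s + R} = \sqrt{48074 + 11666} = \sqrt{59740} = 2 \sqrt{14935}$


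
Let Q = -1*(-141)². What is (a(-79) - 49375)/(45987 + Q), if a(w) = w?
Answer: -24727/13053 ≈ -1.8944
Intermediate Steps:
Q = -19881 (Q = -1*19881 = -19881)
(a(-79) - 49375)/(45987 + Q) = (-79 - 49375)/(45987 - 19881) = -49454/26106 = -49454*1/26106 = -24727/13053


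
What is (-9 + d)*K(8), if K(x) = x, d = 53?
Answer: 352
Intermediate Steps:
(-9 + d)*K(8) = (-9 + 53)*8 = 44*8 = 352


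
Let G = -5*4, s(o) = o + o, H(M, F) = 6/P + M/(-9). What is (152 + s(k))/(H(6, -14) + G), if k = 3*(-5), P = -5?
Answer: -915/164 ≈ -5.5793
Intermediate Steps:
H(M, F) = -6/5 - M/9 (H(M, F) = 6/(-5) + M/(-9) = 6*(-1/5) + M*(-1/9) = -6/5 - M/9)
k = -15
s(o) = 2*o
G = -20
(152 + s(k))/(H(6, -14) + G) = (152 + 2*(-15))/((-6/5 - 1/9*6) - 20) = (152 - 30)/((-6/5 - 2/3) - 20) = 122/(-28/15 - 20) = 122/(-328/15) = 122*(-15/328) = -915/164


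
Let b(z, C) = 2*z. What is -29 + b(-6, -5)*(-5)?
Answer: 31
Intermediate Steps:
-29 + b(-6, -5)*(-5) = -29 + (2*(-6))*(-5) = -29 - 12*(-5) = -29 + 60 = 31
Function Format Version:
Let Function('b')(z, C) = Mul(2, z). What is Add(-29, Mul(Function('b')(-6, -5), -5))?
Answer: 31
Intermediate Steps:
Add(-29, Mul(Function('b')(-6, -5), -5)) = Add(-29, Mul(Mul(2, -6), -5)) = Add(-29, Mul(-12, -5)) = Add(-29, 60) = 31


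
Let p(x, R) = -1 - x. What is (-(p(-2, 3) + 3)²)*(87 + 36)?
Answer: -1968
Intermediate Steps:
(-(p(-2, 3) + 3)²)*(87 + 36) = (-((-1 - 1*(-2)) + 3)²)*(87 + 36) = -((-1 + 2) + 3)²*123 = -(1 + 3)²*123 = -1*4²*123 = -1*16*123 = -16*123 = -1968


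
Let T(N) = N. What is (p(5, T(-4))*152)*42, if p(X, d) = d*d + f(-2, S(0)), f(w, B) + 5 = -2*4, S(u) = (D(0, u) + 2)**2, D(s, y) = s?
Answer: 19152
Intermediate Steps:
S(u) = 4 (S(u) = (0 + 2)**2 = 2**2 = 4)
f(w, B) = -13 (f(w, B) = -5 - 2*4 = -5 - 8 = -13)
p(X, d) = -13 + d**2 (p(X, d) = d*d - 13 = d**2 - 13 = -13 + d**2)
(p(5, T(-4))*152)*42 = ((-13 + (-4)**2)*152)*42 = ((-13 + 16)*152)*42 = (3*152)*42 = 456*42 = 19152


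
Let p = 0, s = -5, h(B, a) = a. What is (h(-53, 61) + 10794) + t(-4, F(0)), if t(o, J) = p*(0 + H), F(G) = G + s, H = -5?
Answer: 10855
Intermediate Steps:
F(G) = -5 + G (F(G) = G - 5 = -5 + G)
t(o, J) = 0 (t(o, J) = 0*(0 - 5) = 0*(-5) = 0)
(h(-53, 61) + 10794) + t(-4, F(0)) = (61 + 10794) + 0 = 10855 + 0 = 10855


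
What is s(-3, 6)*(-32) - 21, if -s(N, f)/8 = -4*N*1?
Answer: 3051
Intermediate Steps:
s(N, f) = 32*N (s(N, f) = -8*(-4*N) = -(-32)*N = 32*N)
s(-3, 6)*(-32) - 21 = (32*(-3))*(-32) - 21 = -96*(-32) - 21 = 3072 - 21 = 3051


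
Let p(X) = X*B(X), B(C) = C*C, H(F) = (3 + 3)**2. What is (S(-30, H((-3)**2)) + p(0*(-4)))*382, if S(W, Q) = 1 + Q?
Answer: 14134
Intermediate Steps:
H(F) = 36 (H(F) = 6**2 = 36)
B(C) = C**2
p(X) = X**3 (p(X) = X*X**2 = X**3)
(S(-30, H((-3)**2)) + p(0*(-4)))*382 = ((1 + 36) + (0*(-4))**3)*382 = (37 + 0**3)*382 = (37 + 0)*382 = 37*382 = 14134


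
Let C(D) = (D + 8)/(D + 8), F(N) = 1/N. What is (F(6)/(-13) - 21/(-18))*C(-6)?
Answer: 15/13 ≈ 1.1538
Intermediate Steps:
C(D) = 1 (C(D) = (8 + D)/(8 + D) = 1)
(F(6)/(-13) - 21/(-18))*C(-6) = (1/(6*(-13)) - 21/(-18))*1 = ((1/6)*(-1/13) - 21*(-1/18))*1 = (-1/78 + 7/6)*1 = (15/13)*1 = 15/13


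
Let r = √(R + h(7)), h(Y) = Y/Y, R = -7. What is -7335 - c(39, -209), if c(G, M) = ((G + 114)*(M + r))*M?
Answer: -6690528 + 31977*I*√6 ≈ -6.6905e+6 + 78327.0*I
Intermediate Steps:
h(Y) = 1
r = I*√6 (r = √(-7 + 1) = √(-6) = I*√6 ≈ 2.4495*I)
c(G, M) = M*(114 + G)*(M + I*√6) (c(G, M) = ((G + 114)*(M + I*√6))*M = ((114 + G)*(M + I*√6))*M = M*(114 + G)*(M + I*√6))
-7335 - c(39, -209) = -7335 - (-209)*(114*(-209) + 39*(-209) + 114*I*√6 + I*39*√6) = -7335 - (-209)*(-23826 - 8151 + 114*I*√6 + 39*I*√6) = -7335 - (-209)*(-31977 + 153*I*√6) = -7335 - (6683193 - 31977*I*√6) = -7335 + (-6683193 + 31977*I*√6) = -6690528 + 31977*I*√6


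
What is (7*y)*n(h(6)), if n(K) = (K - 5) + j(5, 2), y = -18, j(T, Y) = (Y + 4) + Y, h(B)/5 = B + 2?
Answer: -5418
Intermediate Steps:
h(B) = 10 + 5*B (h(B) = 5*(B + 2) = 5*(2 + B) = 10 + 5*B)
j(T, Y) = 4 + 2*Y (j(T, Y) = (4 + Y) + Y = 4 + 2*Y)
n(K) = 3 + K (n(K) = (K - 5) + (4 + 2*2) = (-5 + K) + (4 + 4) = (-5 + K) + 8 = 3 + K)
(7*y)*n(h(6)) = (7*(-18))*(3 + (10 + 5*6)) = -126*(3 + (10 + 30)) = -126*(3 + 40) = -126*43 = -5418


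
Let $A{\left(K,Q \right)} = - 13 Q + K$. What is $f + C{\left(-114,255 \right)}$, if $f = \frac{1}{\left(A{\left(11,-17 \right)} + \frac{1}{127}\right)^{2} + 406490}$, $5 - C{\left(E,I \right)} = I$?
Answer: $- \frac{1856115842621}{7424463435} \approx -250.0$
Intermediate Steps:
$C{\left(E,I \right)} = 5 - I$
$A{\left(K,Q \right)} = K - 13 Q$
$f = \frac{16129}{7424463435}$ ($f = \frac{1}{\left(\left(11 - -221\right) + \frac{1}{127}\right)^{2} + 406490} = \frac{1}{\left(\left(11 + 221\right) + \frac{1}{127}\right)^{2} + 406490} = \frac{1}{\left(232 + \frac{1}{127}\right)^{2} + 406490} = \frac{1}{\left(\frac{29465}{127}\right)^{2} + 406490} = \frac{1}{\frac{868186225}{16129} + 406490} = \frac{1}{\frac{7424463435}{16129}} = \frac{16129}{7424463435} \approx 2.1724 \cdot 10^{-6}$)
$f + C{\left(-114,255 \right)} = \frac{16129}{7424463435} + \left(5 - 255\right) = \frac{16129}{7424463435} - 250 = - \frac{1856115842621}{7424463435}$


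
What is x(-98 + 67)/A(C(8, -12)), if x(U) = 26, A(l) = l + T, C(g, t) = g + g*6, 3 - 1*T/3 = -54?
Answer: 26/227 ≈ 0.11454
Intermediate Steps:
T = 171 (T = 9 - 3*(-54) = 9 + 162 = 171)
C(g, t) = 7*g (C(g, t) = g + 6*g = 7*g)
A(l) = 171 + l (A(l) = l + 171 = 171 + l)
x(-98 + 67)/A(C(8, -12)) = 26/(171 + 7*8) = 26/(171 + 56) = 26/227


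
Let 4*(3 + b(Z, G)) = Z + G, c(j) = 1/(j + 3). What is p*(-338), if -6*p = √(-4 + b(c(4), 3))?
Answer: 169*I*√1218/42 ≈ 140.43*I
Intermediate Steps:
c(j) = 1/(3 + j)
b(Z, G) = -3 + G/4 + Z/4 (b(Z, G) = -3 + (Z + G)/4 = -3 + (G + Z)/4 = -3 + (G/4 + Z/4) = -3 + G/4 + Z/4)
p = -I*√1218/84 (p = -√(-4 + (-3 + (¼)*3 + 1/(4*(3 + 4))))/6 = -√(-4 + (-3 + ¾ + (¼)/7))/6 = -√(-4 + (-3 + ¾ + (¼)*(⅐)))/6 = -√(-4 + (-3 + ¾ + 1/28))/6 = -√(-4 - 31/14)/6 = -I*√1218/84 ≈ -0.41547*I)
p*(-338) = -I*√1218/84*(-338) = 169*I*√1218/42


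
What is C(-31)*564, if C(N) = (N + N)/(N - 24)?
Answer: 34968/55 ≈ 635.78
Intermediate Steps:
C(N) = 2*N/(-24 + N) (C(N) = (2*N)/(-24 + N) = 2*N/(-24 + N))
C(-31)*564 = (2*(-31)/(-24 - 31))*564 = (2*(-31)/(-55))*564 = (2*(-31)*(-1/55))*564 = (62/55)*564 = 34968/55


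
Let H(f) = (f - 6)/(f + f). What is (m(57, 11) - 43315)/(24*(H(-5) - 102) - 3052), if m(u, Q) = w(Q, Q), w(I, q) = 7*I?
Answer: 108095/13684 ≈ 7.8994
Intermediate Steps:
m(u, Q) = 7*Q
H(f) = (-6 + f)/(2*f) (H(f) = (-6 + f)/((2*f)) = (-6 + f)*(1/(2*f)) = (-6 + f)/(2*f))
(m(57, 11) - 43315)/(24*(H(-5) - 102) - 3052) = (7*11 - 43315)/(24*((½)*(-6 - 5)/(-5) - 102) - 3052) = (77 - 43315)/(24*((½)*(-⅕)*(-11) - 102) - 3052) = -43238/(24*(11/10 - 102) - 3052) = -43238/(24*(-1009/10) - 3052) = -43238/(-12108/5 - 3052) = -43238/(-27368/5) = -43238*(-5/27368) = 108095/13684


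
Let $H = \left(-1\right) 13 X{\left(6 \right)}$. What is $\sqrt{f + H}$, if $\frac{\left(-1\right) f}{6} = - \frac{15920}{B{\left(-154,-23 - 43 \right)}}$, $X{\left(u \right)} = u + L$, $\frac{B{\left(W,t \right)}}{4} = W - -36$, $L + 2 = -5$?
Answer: $\frac{i \sqrt{659207}}{59} \approx 13.761 i$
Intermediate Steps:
$L = -7$ ($L = -2 - 5 = -7$)
$B{\left(W,t \right)} = 144 + 4 W$ ($B{\left(W,t \right)} = 4 \left(W - -36\right) = 4 \left(W + 36\right) = 4 \left(36 + W\right) = 144 + 4 W$)
$X{\left(u \right)} = -7 + u$ ($X{\left(u \right)} = u - 7 = -7 + u$)
$f = - \frac{11940}{59}$ ($f = - 6 \left(- \frac{15920}{144 + 4 \left(-154\right)}\right) = - 6 \left(- \frac{15920}{144 - 616}\right) = - 6 \left(- \frac{15920}{-472}\right) = - 6 \left(\left(-15920\right) \left(- \frac{1}{472}\right)\right) = \left(-6\right) \frac{1990}{59} = - \frac{11940}{59} \approx -202.37$)
$H = 13$ ($H = \left(-1\right) 13 \left(-7 + 6\right) = \left(-13\right) \left(-1\right) = 13$)
$\sqrt{f + H} = \sqrt{- \frac{11940}{59} + 13} = \sqrt{- \frac{11173}{59}} = \frac{i \sqrt{659207}}{59}$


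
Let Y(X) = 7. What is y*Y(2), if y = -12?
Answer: -84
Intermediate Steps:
y*Y(2) = -12*7 = -84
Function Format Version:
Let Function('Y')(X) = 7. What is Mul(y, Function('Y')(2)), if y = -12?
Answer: -84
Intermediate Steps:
Mul(y, Function('Y')(2)) = Mul(-12, 7) = -84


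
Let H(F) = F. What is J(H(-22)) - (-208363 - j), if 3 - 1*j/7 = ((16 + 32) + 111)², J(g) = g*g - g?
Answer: 31923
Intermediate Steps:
J(g) = g² - g
j = -176946 (j = 21 - 7*((16 + 32) + 111)² = 21 - 7*(48 + 111)² = 21 - 7*159² = 21 - 7*25281 = 21 - 176967 = -176946)
J(H(-22)) - (-208363 - j) = -22*(-1 - 22) - (-208363 - 1*(-176946)) = -22*(-23) - (-208363 + 176946) = 506 - 1*(-31417) = 506 + 31417 = 31923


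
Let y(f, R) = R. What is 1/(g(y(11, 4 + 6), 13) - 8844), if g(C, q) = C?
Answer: -1/8834 ≈ -0.00011320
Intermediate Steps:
1/(g(y(11, 4 + 6), 13) - 8844) = 1/((4 + 6) - 8844) = 1/(10 - 8844) = 1/(-8834) = -1/8834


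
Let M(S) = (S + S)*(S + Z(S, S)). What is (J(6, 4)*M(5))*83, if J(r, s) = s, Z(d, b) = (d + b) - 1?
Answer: 46480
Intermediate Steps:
Z(d, b) = -1 + b + d (Z(d, b) = (b + d) - 1 = -1 + b + d)
M(S) = 2*S*(-1 + 3*S) (M(S) = (S + S)*(S + (-1 + S + S)) = (2*S)*(S + (-1 + 2*S)) = (2*S)*(-1 + 3*S) = 2*S*(-1 + 3*S))
(J(6, 4)*M(5))*83 = (4*(2*5*(-1 + 3*5)))*83 = (4*(2*5*(-1 + 15)))*83 = (4*(2*5*14))*83 = (4*140)*83 = 560*83 = 46480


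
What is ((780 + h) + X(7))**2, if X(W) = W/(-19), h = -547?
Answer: 19536400/361 ≈ 54117.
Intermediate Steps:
X(W) = -W/19 (X(W) = W*(-1/19) = -W/19)
((780 + h) + X(7))**2 = ((780 - 547) - 1/19*7)**2 = (233 - 7/19)**2 = (4420/19)**2 = 19536400/361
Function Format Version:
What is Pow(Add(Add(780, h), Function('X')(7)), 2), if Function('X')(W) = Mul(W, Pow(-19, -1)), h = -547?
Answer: Rational(19536400, 361) ≈ 54117.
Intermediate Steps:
Function('X')(W) = Mul(Rational(-1, 19), W) (Function('X')(W) = Mul(W, Rational(-1, 19)) = Mul(Rational(-1, 19), W))
Pow(Add(Add(780, h), Function('X')(7)), 2) = Pow(Add(Add(780, -547), Mul(Rational(-1, 19), 7)), 2) = Pow(Add(233, Rational(-7, 19)), 2) = Pow(Rational(4420, 19), 2) = Rational(19536400, 361)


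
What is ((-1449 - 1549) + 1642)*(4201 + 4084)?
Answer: -11234460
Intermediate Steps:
((-1449 - 1549) + 1642)*(4201 + 4084) = (-2998 + 1642)*8285 = -1356*8285 = -11234460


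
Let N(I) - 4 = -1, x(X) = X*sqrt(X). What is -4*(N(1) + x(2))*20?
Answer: -240 - 160*sqrt(2) ≈ -466.27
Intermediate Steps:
x(X) = X**(3/2)
N(I) = 3 (N(I) = 4 - 1 = 3)
-4*(N(1) + x(2))*20 = -4*(3 + 2**(3/2))*20 = -4*(3 + 2*sqrt(2))*20 = (-12 - 8*sqrt(2))*20 = -240 - 160*sqrt(2)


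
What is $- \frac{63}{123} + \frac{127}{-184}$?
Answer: $- \frac{9071}{7544} \approx -1.2024$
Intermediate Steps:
$- \frac{63}{123} + \frac{127}{-184} = \left(-63\right) \frac{1}{123} + 127 \left(- \frac{1}{184}\right) = - \frac{21}{41} - \frac{127}{184} = - \frac{9071}{7544}$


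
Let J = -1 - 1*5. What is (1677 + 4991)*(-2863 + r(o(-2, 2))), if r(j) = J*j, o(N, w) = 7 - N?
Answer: -19450556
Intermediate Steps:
J = -6 (J = -1 - 5 = -6)
r(j) = -6*j
(1677 + 4991)*(-2863 + r(o(-2, 2))) = (1677 + 4991)*(-2863 - 6*(7 - 1*(-2))) = 6668*(-2863 - 6*(7 + 2)) = 6668*(-2863 - 6*9) = 6668*(-2863 - 54) = 6668*(-2917) = -19450556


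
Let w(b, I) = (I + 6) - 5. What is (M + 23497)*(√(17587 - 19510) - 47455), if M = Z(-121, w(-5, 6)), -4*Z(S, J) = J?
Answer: -4459868355/4 + 93981*I*√1923/4 ≈ -1.115e+9 + 1.0303e+6*I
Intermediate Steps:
w(b, I) = 1 + I (w(b, I) = (6 + I) - 5 = 1 + I)
Z(S, J) = -J/4
M = -7/4 (M = -(1 + 6)/4 = -¼*7 = -7/4 ≈ -1.7500)
(M + 23497)*(√(17587 - 19510) - 47455) = (-7/4 + 23497)*(√(17587 - 19510) - 47455) = 93981*(√(-1923) - 47455)/4 = 93981*(I*√1923 - 47455)/4 = 93981*(-47455 + I*√1923)/4 = -4459868355/4 + 93981*I*√1923/4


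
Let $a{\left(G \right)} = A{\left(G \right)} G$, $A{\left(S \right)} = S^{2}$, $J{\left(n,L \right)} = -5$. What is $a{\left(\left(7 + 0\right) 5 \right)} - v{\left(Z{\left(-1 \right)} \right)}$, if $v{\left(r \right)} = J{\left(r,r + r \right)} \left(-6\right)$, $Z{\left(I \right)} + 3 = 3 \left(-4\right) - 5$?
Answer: $42845$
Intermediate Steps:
$Z{\left(I \right)} = -20$ ($Z{\left(I \right)} = -3 + \left(3 \left(-4\right) - 5\right) = -3 - 17 = -20$)
$a{\left(G \right)} = G^{3}$ ($a{\left(G \right)} = G^{2} G = G^{3}$)
$v{\left(r \right)} = 30$ ($v{\left(r \right)} = \left(-5\right) \left(-6\right) = 30$)
$a{\left(\left(7 + 0\right) 5 \right)} - v{\left(Z{\left(-1 \right)} \right)} = \left(\left(7 + 0\right) 5\right)^{3} - 30 = \left(7 \cdot 5\right)^{3} - 30 = 35^{3} - 30 = 42875 - 30 = 42845$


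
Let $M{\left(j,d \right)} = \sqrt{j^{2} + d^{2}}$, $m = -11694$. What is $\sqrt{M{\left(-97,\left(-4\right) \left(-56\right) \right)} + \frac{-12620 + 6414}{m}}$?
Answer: $\frac{\sqrt{18143241 + 34187409 \sqrt{59585}}}{5847} \approx 15.641$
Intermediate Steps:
$M{\left(j,d \right)} = \sqrt{d^{2} + j^{2}}$
$\sqrt{M{\left(-97,\left(-4\right) \left(-56\right) \right)} + \frac{-12620 + 6414}{m}} = \sqrt{\sqrt{\left(\left(-4\right) \left(-56\right)\right)^{2} + \left(-97\right)^{2}} + \frac{-12620 + 6414}{-11694}} = \sqrt{\sqrt{224^{2} + 9409} - - \frac{3103}{5847}} = \sqrt{\sqrt{50176 + 9409} + \frac{3103}{5847}} = \sqrt{\sqrt{59585} + \frac{3103}{5847}} = \sqrt{\frac{3103}{5847} + \sqrt{59585}}$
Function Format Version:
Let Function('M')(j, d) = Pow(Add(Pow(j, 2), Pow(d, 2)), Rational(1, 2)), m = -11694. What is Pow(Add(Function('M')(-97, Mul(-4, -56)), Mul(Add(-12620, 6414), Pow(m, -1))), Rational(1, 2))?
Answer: Mul(Rational(1, 5847), Pow(Add(18143241, Mul(34187409, Pow(59585, Rational(1, 2)))), Rational(1, 2))) ≈ 15.641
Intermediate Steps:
Function('M')(j, d) = Pow(Add(Pow(d, 2), Pow(j, 2)), Rational(1, 2))
Pow(Add(Function('M')(-97, Mul(-4, -56)), Mul(Add(-12620, 6414), Pow(m, -1))), Rational(1, 2)) = Pow(Add(Pow(Add(Pow(Mul(-4, -56), 2), Pow(-97, 2)), Rational(1, 2)), Mul(Add(-12620, 6414), Pow(-11694, -1))), Rational(1, 2)) = Pow(Add(Pow(Add(Pow(224, 2), 9409), Rational(1, 2)), Mul(-6206, Rational(-1, 11694))), Rational(1, 2)) = Pow(Add(Pow(Add(50176, 9409), Rational(1, 2)), Rational(3103, 5847)), Rational(1, 2)) = Pow(Add(Pow(59585, Rational(1, 2)), Rational(3103, 5847)), Rational(1, 2)) = Pow(Add(Rational(3103, 5847), Pow(59585, Rational(1, 2))), Rational(1, 2))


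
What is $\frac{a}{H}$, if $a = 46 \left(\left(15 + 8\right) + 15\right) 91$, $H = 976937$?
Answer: $\frac{12236}{75149} \approx 0.16282$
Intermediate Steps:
$a = 159068$ ($a = 46 \left(23 + 15\right) 91 = 46 \cdot 38 \cdot 91 = 1748 \cdot 91 = 159068$)
$\frac{a}{H} = \frac{159068}{976937} = 159068 \cdot \frac{1}{976937} = \frac{12236}{75149}$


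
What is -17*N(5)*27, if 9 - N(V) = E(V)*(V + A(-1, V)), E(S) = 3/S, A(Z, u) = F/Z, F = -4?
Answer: -8262/5 ≈ -1652.4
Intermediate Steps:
A(Z, u) = -4/Z
N(V) = 9 - 3*(4 + V)/V (N(V) = 9 - 3/V*(V - 4/(-1)) = 9 - 3/V*(V - 4*(-1)) = 9 - 3/V*(V + 4) = 9 - 3/V*(4 + V) = 9 - 3*(4 + V)/V)
-17*N(5)*27 = -17*(6 - 12/5)*27 = -17*18/5*27 = -306/5*27 = -8262/5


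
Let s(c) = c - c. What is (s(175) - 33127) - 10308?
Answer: -43435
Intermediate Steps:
s(c) = 0
(s(175) - 33127) - 10308 = (0 - 33127) - 10308 = -33127 - 10308 = -43435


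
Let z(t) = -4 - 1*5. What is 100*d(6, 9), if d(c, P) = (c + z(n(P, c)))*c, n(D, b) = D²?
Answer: -1800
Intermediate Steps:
z(t) = -9 (z(t) = -4 - 5 = -9)
d(c, P) = c*(-9 + c) (d(c, P) = (c - 9)*c = (-9 + c)*c = c*(-9 + c))
100*d(6, 9) = 100*(6*(-9 + 6)) = 100*(6*(-3)) = 100*(-18) = -1800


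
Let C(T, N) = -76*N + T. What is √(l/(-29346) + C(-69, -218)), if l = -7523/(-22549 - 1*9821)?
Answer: √413559828711516273865/158321670 ≈ 128.45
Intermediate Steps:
C(T, N) = T - 76*N
l = 7523/32370 (l = -7523/(-22549 - 9821) = -7523/(-32370) = -7523*(-1/32370) = 7523/32370 ≈ 0.23241)
√(l/(-29346) + C(-69, -218)) = √((7523/32370)/(-29346) + (-69 - 76*(-218))) = √((7523/32370)*(-1/29346) + (-69 + 16568)) = √(-7523/949930020 + 16499) = √(15672895392457/949930020) = √413559828711516273865/158321670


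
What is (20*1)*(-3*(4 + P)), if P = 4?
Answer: -480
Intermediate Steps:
(20*1)*(-3*(4 + P)) = (20*1)*(-3*(4 + 4)) = 20*(-3*8) = 20*(-24) = -480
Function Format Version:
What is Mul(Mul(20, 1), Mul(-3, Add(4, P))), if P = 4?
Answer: -480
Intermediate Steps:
Mul(Mul(20, 1), Mul(-3, Add(4, P))) = Mul(Mul(20, 1), Mul(-3, Add(4, 4))) = Mul(20, Mul(-3, 8)) = Mul(20, -24) = -480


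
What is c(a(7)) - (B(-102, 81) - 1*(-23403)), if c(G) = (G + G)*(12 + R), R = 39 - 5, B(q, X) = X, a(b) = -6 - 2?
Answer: -24220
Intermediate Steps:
a(b) = -8
R = 34
c(G) = 92*G (c(G) = (G + G)*(12 + 34) = (2*G)*46 = 92*G)
c(a(7)) - (B(-102, 81) - 1*(-23403)) = 92*(-8) - (81 - 1*(-23403)) = -736 - (81 + 23403) = -736 - 1*23484 = -736 - 23484 = -24220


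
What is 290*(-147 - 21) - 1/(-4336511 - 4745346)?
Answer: -442468073039/9081857 ≈ -48720.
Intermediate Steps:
290*(-147 - 21) - 1/(-4336511 - 4745346) = 290*(-168) - 1/(-9081857) = -48720 - 1*(-1/9081857) = -48720 + 1/9081857 = -442468073039/9081857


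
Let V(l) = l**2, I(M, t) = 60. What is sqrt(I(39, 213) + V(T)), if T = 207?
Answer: sqrt(42909) ≈ 207.14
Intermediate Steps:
sqrt(I(39, 213) + V(T)) = sqrt(60 + 207**2) = sqrt(60 + 42849) = sqrt(42909)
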